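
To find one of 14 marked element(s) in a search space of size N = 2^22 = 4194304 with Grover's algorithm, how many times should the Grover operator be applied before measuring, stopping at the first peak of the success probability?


After j Grover iterations the success probability is P(j) = sin^2((2j+1)*theta), where sin(theta) = sqrt(k/N).
N = 2^22 = 4194304, k = 14
sin(theta) = sqrt(k/N) = 0.001826981146
theta = arcsin(sqrt(k/N)) = 0.001826982162 rad
P(j) reaches its first maximum when (2j+1)*theta is as close as possible to pi/2, i.e. j = round(pi/(4*theta) - 1/2).
pi/(4*theta) - 1/2 = 429.3882
(For comparison, the common estimate pi/4 * sqrt(N/k) = 429.8885; the exact maximiser is used here.)
Optimal iterations = 429

429


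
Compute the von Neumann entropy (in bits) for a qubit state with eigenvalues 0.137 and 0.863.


S = -p*log2(p) - (1-p)*log2(1-p)
p = 0.1370, 1-p = 0.8630
= -0.1370 * log2(0.1370) - 0.8630 * log2(0.8630)
= -(-0.3929) - (-0.1834)
= 0.5763

0.5763


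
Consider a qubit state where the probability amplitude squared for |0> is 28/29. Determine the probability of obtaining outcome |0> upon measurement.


|alpha|^2 = 28/29 = 0.9655
|beta|^2 = 1 - 28/29 = 1/29 = 0.0345
P(|0>) = |alpha|^2 = 0.9655

0.9655


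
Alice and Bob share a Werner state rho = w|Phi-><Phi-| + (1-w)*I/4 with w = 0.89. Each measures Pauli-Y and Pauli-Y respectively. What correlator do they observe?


|Phi-> = (|00> - |11>)/sqrt(2)
For the pure Bell state, <Y_A Y_B> = +1 (Bell-state Pauli correlator).
The maximally-mixed part I/4 has tr(I/4 * P tensor P) = 0 for any traceless Pauli P.
So <Y_A Y_B>_rho = w * (+1) + (1 - w) * 0
= 0.89 * (+1)
= 0.8900

0.8900


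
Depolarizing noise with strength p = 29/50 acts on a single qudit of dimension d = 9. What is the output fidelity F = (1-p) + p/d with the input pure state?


F = (1-p) + p/d
= (1 - 0.5800) + 0.5800/9
= 0.4200 + 0.0644
= 0.4844

0.4844


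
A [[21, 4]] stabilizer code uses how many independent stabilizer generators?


For an [[n,k]] stabilizer code:
Number of stabilizer generators = n - k
= 21 - 4
= 17

17


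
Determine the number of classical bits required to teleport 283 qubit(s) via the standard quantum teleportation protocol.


Quantum teleportation requires 2 classical bits per qubit teleported.
283 qubit(s) -> 2 * 283 = 566 classical bits

566


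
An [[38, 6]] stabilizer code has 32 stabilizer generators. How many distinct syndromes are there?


Each stabilizer generator gives a binary (+1 or -1) measurement outcome.
With 32 independent generators:
Total syndromes = 2^32
= 4294967296

4294967296


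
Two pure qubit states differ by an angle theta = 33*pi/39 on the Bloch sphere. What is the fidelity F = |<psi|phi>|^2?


For states separated by angle theta on Bloch sphere:
F = cos^2(theta/2)
theta = 33*pi/39 = 2.6583
theta/2 = 1.3291
cos(theta/2) = 0.2393
F = 0.0573

0.0573


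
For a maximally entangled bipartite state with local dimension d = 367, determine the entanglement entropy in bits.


For a maximally entangled state in d x d:
S = log2(d) = log2(367)
= 8.5196

8.5196


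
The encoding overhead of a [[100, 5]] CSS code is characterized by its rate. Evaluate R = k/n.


Code rate R = k/n
= 5/100
= 0.0500

0.0500


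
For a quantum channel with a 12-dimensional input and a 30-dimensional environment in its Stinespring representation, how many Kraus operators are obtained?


Tracing out the environment in an orthonormal basis {|i>_E} gives Kraus operators K_i = <i|_E U |0>_E.
Number of Kraus operators = dim(H_env) = d_env
= 30

30


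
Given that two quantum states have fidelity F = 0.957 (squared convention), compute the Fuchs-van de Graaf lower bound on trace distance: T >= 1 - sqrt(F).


Fuchs-van de Graaf (squared-fidelity convention): 1 - sqrt(F) <= T <= sqrt(1 - F).
Lower bound: T >= 1 - sqrt(F)
sqrt(F) = sqrt(0.957) = 0.9783
T >= 1 - 0.9783
T >= 0.0217

0.0217


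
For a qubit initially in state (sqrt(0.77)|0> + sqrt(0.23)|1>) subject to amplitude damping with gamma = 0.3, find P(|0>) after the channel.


For amplitude damping with parameter gamma on state sqrt(a)|0> + sqrt(b)|1>:
alpha^2 = 0.77, beta^2 = 0.23
P(|0>) = alpha^2 + gamma * beta^2
= 0.77 + 0.3 * 0.23
= 0.77 + 0.0690
= 0.8390

0.8390


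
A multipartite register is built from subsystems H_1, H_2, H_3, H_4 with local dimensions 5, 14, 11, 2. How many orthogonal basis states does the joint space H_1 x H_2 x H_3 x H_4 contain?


dim(H_1 x H_2 x H_3 x H_4) = 5 * 14 * 11 * 2
= 70 * 11 * 2
= 770 * 2
= 1540

1540


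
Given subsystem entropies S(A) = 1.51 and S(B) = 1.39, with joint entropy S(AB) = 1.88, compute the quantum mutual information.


I(A:B) = S(A) + S(B) - S(AB)
= 1.51 + 1.39 - 1.88
= 1.0200

1.0200


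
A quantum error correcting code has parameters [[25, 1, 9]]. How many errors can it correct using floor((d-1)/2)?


Code parameters: [[25, 1, 9]], distance d = 9.
Number of correctable errors = floor((d-1)/2)
= floor((9 - 1)/2)
= floor(8/2)
= 4

4


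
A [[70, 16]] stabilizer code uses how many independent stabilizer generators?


For an [[n,k]] stabilizer code:
Number of stabilizer generators = n - k
= 70 - 16
= 54

54


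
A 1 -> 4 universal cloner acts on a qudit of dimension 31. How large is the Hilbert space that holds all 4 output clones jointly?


Output space = H^(tensor 4) where dim(H) = 31
dim = 31^4
= 961 (after 2 factors)
= 29791 (after 3 factors)
= 923521 (after 4 factors)
= 923521

923521


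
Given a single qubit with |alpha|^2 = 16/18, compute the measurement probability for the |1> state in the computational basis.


|alpha|^2 = 16/18 = 0.8889
|beta|^2 = 1 - 16/18 = 2/18 = 0.1111
P(|1>) = |beta|^2 = 0.1111

0.1111


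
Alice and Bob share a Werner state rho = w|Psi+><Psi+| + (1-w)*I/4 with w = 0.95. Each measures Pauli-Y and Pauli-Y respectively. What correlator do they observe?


|Psi+> = (|01> + |10>)/sqrt(2)
For the pure Bell state, <Y_A Y_B> = +1 (Bell-state Pauli correlator).
The maximally-mixed part I/4 has tr(I/4 * P tensor P) = 0 for any traceless Pauli P.
So <Y_A Y_B>_rho = w * (+1) + (1 - w) * 0
= 0.95 * (+1)
= 0.9500

0.9500


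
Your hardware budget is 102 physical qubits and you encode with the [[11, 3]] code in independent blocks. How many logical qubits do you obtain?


Each code block uses 11 physical qubits for 3 logical qubit(s).
Number of complete blocks = floor(102 / 11) = 9
Logical qubits = 9 * 3
= 27

27


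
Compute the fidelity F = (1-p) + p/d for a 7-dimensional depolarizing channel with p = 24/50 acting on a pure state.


F = (1-p) + p/d
= (1 - 0.4800) + 0.4800/7
= 0.5200 + 0.0686
= 0.5886

0.5886


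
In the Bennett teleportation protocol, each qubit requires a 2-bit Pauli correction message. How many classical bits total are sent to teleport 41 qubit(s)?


Quantum teleportation requires 2 classical bits per qubit teleported.
41 qubit(s) -> 2 * 41 = 82 classical bits

82


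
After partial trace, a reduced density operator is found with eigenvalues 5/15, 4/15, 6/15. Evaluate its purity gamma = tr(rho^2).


tr(rho^2) = sum of eigenvalues squared
= (5/15)^2 + (4/15)^2 + (6/15)^2
= (25 + 16 + 36) / 225
= 77/225
= 0.3422

0.3422


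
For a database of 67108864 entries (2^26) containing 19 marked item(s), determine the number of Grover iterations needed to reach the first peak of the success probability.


After j Grover iterations the success probability is P(j) = sin^2((2j+1)*theta), where sin(theta) = sqrt(k/N).
N = 2^26 = 67108864, k = 19
sin(theta) = sqrt(k/N) = 0.0005320921562
theta = arcsin(sqrt(k/N)) = 0.0005320921813 rad
P(j) reaches its first maximum when (2j+1)*theta is as close as possible to pi/2, i.e. j = round(pi/(4*theta) - 1/2).
pi/(4*theta) - 1/2 = 1475.5566
(For comparison, the common estimate pi/4 * sqrt(N/k) = 1476.0566; the exact maximiser is used here.)
Optimal iterations = 1476

1476


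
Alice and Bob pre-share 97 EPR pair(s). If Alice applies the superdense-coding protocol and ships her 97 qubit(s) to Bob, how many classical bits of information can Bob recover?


Superdense coding allows 2 classical bits per shared entangled pair.
97 pair(s) -> 2 * 97 = 194 classical bits

194


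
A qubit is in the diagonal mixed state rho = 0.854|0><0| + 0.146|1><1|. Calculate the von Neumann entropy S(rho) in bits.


S = -p*log2(p) - (1-p)*log2(1-p)
p = 0.8540, 1-p = 0.1460
= -0.8540 * log2(0.8540) - 0.1460 * log2(0.1460)
= -(-0.1944) - (-0.4053)
= 0.5997

0.5997


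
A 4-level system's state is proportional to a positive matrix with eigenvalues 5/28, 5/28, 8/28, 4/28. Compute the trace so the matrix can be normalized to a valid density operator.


tr(M) = sum of eigenvalues
= 5/28 + 5/28 + 8/28 + 4/28
= 22/28
= 0.7857

0.7857


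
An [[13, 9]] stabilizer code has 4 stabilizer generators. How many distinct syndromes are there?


Each stabilizer generator gives a binary (+1 or -1) measurement outcome.
With 4 independent generators:
Total syndromes = 2^4
= 16

16


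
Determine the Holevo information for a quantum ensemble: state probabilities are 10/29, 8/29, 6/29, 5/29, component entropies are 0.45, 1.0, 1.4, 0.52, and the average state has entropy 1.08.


chi = S(rho) - sum_i p_i * S(rho_i)
Weighted entropy = 10/29 * 0.45 + 8/29 * 1.0 + 6/29 * 1.4 + 5/29 * 0.52
= 0.8103
chi = 1.08 - 0.8103
= 0.2697

0.2697


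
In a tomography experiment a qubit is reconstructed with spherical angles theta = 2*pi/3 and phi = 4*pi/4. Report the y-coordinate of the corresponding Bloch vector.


theta = 2.0944, phi = 3.1416
r_y = sin(theta)*sin(phi) = 0.8660 * 0.0000
r_y = 0.0000

0.0000


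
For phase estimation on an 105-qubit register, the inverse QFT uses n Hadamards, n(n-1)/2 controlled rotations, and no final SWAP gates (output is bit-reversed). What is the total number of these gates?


Hadamard gates: 105
Controlled rotations: n*(n-1)/2 = 105*104/2 = 5460
SWAP gates: 0 (omitted)
Total = 105 + 5460
= 5565

5565


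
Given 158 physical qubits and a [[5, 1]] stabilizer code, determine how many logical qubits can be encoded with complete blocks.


Each code block uses 5 physical qubits for 1 logical qubit(s).
Number of complete blocks = floor(158 / 5) = 31
Logical qubits = 31 * 1
= 31

31


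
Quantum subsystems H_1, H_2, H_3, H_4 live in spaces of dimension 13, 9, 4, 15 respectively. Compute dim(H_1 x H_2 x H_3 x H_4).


dim(H_1 x H_2 x H_3 x H_4) = 13 * 9 * 4 * 15
= 117 * 4 * 15
= 468 * 15
= 7020

7020


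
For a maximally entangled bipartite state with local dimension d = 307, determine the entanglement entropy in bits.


For a maximally entangled state in d x d:
S = log2(d) = log2(307)
= 8.2621

8.2621


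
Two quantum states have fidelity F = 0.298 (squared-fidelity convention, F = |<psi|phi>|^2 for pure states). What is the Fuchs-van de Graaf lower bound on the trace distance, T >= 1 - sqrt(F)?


Fuchs-van de Graaf (squared-fidelity convention): 1 - sqrt(F) <= T <= sqrt(1 - F).
Lower bound: T >= 1 - sqrt(F)
sqrt(F) = sqrt(0.298) = 0.5459
T >= 1 - 0.5459
T >= 0.4541

0.4541


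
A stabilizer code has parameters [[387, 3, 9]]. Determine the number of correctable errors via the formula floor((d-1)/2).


Code parameters: [[387, 3, 9]], distance d = 9.
Number of correctable errors = floor((d-1)/2)
= floor((9 - 1)/2)
= floor(8/2)
= 4

4


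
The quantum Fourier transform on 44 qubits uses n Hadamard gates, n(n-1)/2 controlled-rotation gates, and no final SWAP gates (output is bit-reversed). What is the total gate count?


Hadamard gates: 44
Controlled rotations: n*(n-1)/2 = 44*43/2 = 946
SWAP gates: 0 (omitted)
Total = 44 + 946
= 990

990


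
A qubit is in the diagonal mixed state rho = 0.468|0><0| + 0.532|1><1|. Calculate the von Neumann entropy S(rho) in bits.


S = -p*log2(p) - (1-p)*log2(1-p)
p = 0.4680, 1-p = 0.5320
= -0.4680 * log2(0.4680) - 0.5320 * log2(0.5320)
= -(-0.5127) - (-0.4844)
= 0.9970

0.9970


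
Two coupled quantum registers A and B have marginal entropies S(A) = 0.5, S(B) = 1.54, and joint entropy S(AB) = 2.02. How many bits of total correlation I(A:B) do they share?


I(A:B) = S(A) + S(B) - S(AB)
= 0.5 + 1.54 - 2.02
= 0.0200

0.0200


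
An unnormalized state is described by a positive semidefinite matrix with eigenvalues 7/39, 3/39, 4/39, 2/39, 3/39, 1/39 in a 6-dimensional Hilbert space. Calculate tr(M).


tr(M) = sum of eigenvalues
= 7/39 + 3/39 + 4/39 + 2/39 + 3/39 + 1/39
= 20/39
= 0.5128

0.5128


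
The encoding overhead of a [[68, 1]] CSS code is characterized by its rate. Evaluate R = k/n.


Code rate R = k/n
= 1/68
= 0.0147

0.0147


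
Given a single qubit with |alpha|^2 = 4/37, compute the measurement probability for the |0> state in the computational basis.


|alpha|^2 = 4/37 = 0.1081
|beta|^2 = 1 - 4/37 = 33/37 = 0.8919
P(|0>) = |alpha|^2 = 0.1081

0.1081


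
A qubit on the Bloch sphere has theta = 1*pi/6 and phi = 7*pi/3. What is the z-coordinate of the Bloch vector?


theta = 0.5236, phi = 7.3304
r_z = cos(theta) = 0.8660

0.8660


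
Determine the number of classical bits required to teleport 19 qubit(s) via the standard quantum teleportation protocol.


Quantum teleportation requires 2 classical bits per qubit teleported.
19 qubit(s) -> 2 * 19 = 38 classical bits

38


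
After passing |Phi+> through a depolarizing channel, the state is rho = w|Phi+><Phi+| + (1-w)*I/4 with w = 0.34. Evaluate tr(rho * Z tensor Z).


|Phi+> = (|00> + |11>)/sqrt(2)
For the pure Bell state, <Z_A Z_B> = +1 (Bell-state Pauli correlator).
The maximally-mixed part I/4 has tr(I/4 * P tensor P) = 0 for any traceless Pauli P.
So <Z_A Z_B>_rho = w * (+1) + (1 - w) * 0
= 0.34 * (+1)
= 0.3400

0.3400


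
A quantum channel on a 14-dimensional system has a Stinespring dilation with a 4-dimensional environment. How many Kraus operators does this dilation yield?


Tracing out the environment in an orthonormal basis {|i>_E} gives Kraus operators K_i = <i|_E U |0>_E.
Number of Kraus operators = dim(H_env) = d_env
= 4

4


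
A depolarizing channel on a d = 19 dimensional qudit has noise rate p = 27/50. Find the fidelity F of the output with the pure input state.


F = (1-p) + p/d
= (1 - 0.5400) + 0.5400/19
= 0.4600 + 0.0284
= 0.4884

0.4884


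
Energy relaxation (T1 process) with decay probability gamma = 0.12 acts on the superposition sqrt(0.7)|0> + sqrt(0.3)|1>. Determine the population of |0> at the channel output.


For amplitude damping with parameter gamma on state sqrt(a)|0> + sqrt(b)|1>:
alpha^2 = 0.7, beta^2 = 0.3
P(|0>) = alpha^2 + gamma * beta^2
= 0.7 + 0.12 * 0.3
= 0.7 + 0.0360
= 0.7360

0.7360


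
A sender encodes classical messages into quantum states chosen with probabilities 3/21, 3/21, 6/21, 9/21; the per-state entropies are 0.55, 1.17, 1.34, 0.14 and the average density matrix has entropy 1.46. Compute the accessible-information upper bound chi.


chi = S(rho) - sum_i p_i * S(rho_i)
Weighted entropy = 3/21 * 0.55 + 3/21 * 1.17 + 6/21 * 1.34 + 9/21 * 0.14
= 0.6886
chi = 1.46 - 0.6886
= 0.7714

0.7714


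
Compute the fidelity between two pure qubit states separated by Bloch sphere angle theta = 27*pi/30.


For states separated by angle theta on Bloch sphere:
F = cos^2(theta/2)
theta = 27*pi/30 = 2.8274
theta/2 = 1.4137
cos(theta/2) = 0.1564
F = 0.0245

0.0245


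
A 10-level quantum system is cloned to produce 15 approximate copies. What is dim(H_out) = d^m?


Output space = H^(tensor 15) where dim(H) = 10
dim = 10^15
= 100 (after 2 factors)
= 1000 (after 3 factors)
= 10000 (after 4 factors)
= 100000 (after 5 factors)
= 1000000 (after 6 factors)
= 10000000 (after 7 factors)
= 100000000 (after 8 factors)
= 1000000000 (after 9 factors)
= 10000000000 (after 10 factors)
= 100000000000 (after 11 factors)
= 1000000000000 (after 12 factors)
= 10000000000000 (after 13 factors)
= 100000000000000 (after 14 factors)
= 1000000000000000 (after 15 factors)
= 1000000000000000

1000000000000000


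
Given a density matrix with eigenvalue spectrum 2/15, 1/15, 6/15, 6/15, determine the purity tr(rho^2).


tr(rho^2) = sum of eigenvalues squared
= (2/15)^2 + (1/15)^2 + (6/15)^2 + (6/15)^2
= (4 + 1 + 36 + 36) / 225
= 77/225
= 0.3422

0.3422


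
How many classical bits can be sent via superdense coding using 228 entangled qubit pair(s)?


Superdense coding allows 2 classical bits per shared entangled pair.
228 pair(s) -> 2 * 228 = 456 classical bits

456


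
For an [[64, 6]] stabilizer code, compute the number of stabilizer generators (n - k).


For an [[n,k]] stabilizer code:
Number of stabilizer generators = n - k
= 64 - 6
= 58

58


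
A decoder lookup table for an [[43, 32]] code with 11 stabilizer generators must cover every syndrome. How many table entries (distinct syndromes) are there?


Each stabilizer generator gives a binary (+1 or -1) measurement outcome.
With 11 independent generators:
Total syndromes = 2^11
= 2048

2048


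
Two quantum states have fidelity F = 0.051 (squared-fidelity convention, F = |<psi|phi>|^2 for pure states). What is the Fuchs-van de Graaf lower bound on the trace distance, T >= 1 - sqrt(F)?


Fuchs-van de Graaf (squared-fidelity convention): 1 - sqrt(F) <= T <= sqrt(1 - F).
Lower bound: T >= 1 - sqrt(F)
sqrt(F) = sqrt(0.051) = 0.2258
T >= 1 - 0.2258
T >= 0.7742

0.7742


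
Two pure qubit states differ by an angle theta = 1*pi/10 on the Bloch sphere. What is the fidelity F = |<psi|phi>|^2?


For states separated by angle theta on Bloch sphere:
F = cos^2(theta/2)
theta = 1*pi/10 = 0.3142
theta/2 = 0.1571
cos(theta/2) = 0.9877
F = 0.9755

0.9755


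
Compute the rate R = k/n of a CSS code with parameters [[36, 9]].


Code rate R = k/n
= 9/36
= 0.2500

0.2500


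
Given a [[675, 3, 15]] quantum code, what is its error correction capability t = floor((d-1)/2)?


Code parameters: [[675, 3, 15]], distance d = 15.
Number of correctable errors = floor((d-1)/2)
= floor((15 - 1)/2)
= floor(14/2)
= 7

7


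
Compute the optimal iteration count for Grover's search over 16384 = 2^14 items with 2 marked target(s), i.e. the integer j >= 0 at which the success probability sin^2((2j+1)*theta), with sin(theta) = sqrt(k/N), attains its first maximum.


After j Grover iterations the success probability is P(j) = sin^2((2j+1)*theta), where sin(theta) = sqrt(k/N).
N = 2^14 = 16384, k = 2
sin(theta) = sqrt(k/N) = 0.01104854346
theta = arcsin(sqrt(k/N)) = 0.01104876825 rad
P(j) reaches its first maximum when (2j+1)*theta is as close as possible to pi/2, i.e. j = round(pi/(4*theta) - 1/2).
pi/(4*theta) - 1/2 = 70.5847
(For comparison, the common estimate pi/4 * sqrt(N/k) = 71.0861; the exact maximiser is used here.)
Optimal iterations = 71

71


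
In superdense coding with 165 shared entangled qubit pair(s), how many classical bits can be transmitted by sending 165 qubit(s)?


Superdense coding allows 2 classical bits per shared entangled pair.
165 pair(s) -> 2 * 165 = 330 classical bits

330


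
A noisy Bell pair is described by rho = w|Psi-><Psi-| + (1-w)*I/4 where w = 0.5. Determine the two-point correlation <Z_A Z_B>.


|Psi-> = (|01> - |10>)/sqrt(2)
For the pure Bell state, <Z_A Z_B> = -1 (Bell-state Pauli correlator).
The maximally-mixed part I/4 has tr(I/4 * P tensor P) = 0 for any traceless Pauli P.
So <Z_A Z_B>_rho = w * (-1) + (1 - w) * 0
= 0.5 * (-1)
= -0.5000

-0.5000


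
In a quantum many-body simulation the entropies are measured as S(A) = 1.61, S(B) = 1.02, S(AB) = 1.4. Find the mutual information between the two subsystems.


I(A:B) = S(A) + S(B) - S(AB)
= 1.61 + 1.02 - 1.4
= 1.2300

1.2300


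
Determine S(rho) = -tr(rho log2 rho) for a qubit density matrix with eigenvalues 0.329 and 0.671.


S = -p*log2(p) - (1-p)*log2(1-p)
p = 0.3290, 1-p = 0.6710
= -0.3290 * log2(0.3290) - 0.6710 * log2(0.6710)
= -(-0.5277) - (-0.3862)
= 0.9139

0.9139


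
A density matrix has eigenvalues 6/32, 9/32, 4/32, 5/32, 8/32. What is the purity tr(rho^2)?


tr(rho^2) = sum of eigenvalues squared
= (6/32)^2 + (9/32)^2 + (4/32)^2 + (5/32)^2 + (8/32)^2
= (36 + 81 + 16 + 25 + 64) / 1024
= 222/1024
= 0.2168

0.2168


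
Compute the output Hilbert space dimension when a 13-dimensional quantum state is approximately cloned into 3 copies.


Output space = H^(tensor 3) where dim(H) = 13
dim = 13^3
= 169 (after 2 factors)
= 2197 (after 3 factors)
= 2197

2197


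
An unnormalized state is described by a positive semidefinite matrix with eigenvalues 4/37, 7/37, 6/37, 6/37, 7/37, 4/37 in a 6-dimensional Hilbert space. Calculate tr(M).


tr(M) = sum of eigenvalues
= 4/37 + 7/37 + 6/37 + 6/37 + 7/37 + 4/37
= 34/37
= 0.9189

0.9189


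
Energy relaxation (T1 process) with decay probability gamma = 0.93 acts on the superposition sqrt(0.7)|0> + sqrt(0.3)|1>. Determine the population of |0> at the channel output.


For amplitude damping with parameter gamma on state sqrt(a)|0> + sqrt(b)|1>:
alpha^2 = 0.7, beta^2 = 0.3
P(|0>) = alpha^2 + gamma * beta^2
= 0.7 + 0.93 * 0.3
= 0.7 + 0.2790
= 0.9790

0.9790


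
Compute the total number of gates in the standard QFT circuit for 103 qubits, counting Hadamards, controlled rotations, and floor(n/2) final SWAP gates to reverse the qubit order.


Hadamard gates: 103
Controlled rotations: n*(n-1)/2 = 103*102/2 = 5253
SWAP gates: floor(n/2) = floor(103/2) = 51
Total = 103 + 5253 + 51
= 5407

5407


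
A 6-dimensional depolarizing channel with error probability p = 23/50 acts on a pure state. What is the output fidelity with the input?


F = (1-p) + p/d
= (1 - 0.4600) + 0.4600/6
= 0.5400 + 0.0767
= 0.6167

0.6167


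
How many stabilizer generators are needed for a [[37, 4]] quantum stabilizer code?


For an [[n,k]] stabilizer code:
Number of stabilizer generators = n - k
= 37 - 4
= 33

33


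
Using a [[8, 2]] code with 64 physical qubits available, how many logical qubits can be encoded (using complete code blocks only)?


Each code block uses 8 physical qubits for 2 logical qubit(s).
Number of complete blocks = floor(64 / 8) = 8
Logical qubits = 8 * 2
= 16

16


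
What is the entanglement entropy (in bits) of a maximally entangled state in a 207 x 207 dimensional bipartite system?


For a maximally entangled state in d x d:
S = log2(d) = log2(207)
= 7.6935

7.6935


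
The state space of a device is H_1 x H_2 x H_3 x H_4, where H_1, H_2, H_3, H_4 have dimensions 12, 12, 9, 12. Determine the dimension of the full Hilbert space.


dim(H_1 x H_2 x H_3 x H_4) = 12 * 12 * 9 * 12
= 144 * 9 * 12
= 1296 * 12
= 15552

15552


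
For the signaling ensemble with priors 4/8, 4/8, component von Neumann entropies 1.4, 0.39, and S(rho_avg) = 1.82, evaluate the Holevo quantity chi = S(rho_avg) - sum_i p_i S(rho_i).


chi = S(rho) - sum_i p_i * S(rho_i)
Weighted entropy = 4/8 * 1.4 + 4/8 * 0.39
= 0.8950
chi = 1.82 - 0.8950
= 0.9250

0.9250


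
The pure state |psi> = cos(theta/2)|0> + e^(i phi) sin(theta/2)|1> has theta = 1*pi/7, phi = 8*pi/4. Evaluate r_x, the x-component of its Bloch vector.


theta = 0.4488, phi = 6.2832
r_x = sin(theta)*cos(phi) = 0.4339 * 1.0000
r_x = 0.4339

0.4339


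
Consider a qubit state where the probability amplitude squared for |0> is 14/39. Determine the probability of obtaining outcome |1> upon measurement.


|alpha|^2 = 14/39 = 0.3590
|beta|^2 = 1 - 14/39 = 25/39 = 0.6410
P(|1>) = |beta|^2 = 0.6410

0.6410


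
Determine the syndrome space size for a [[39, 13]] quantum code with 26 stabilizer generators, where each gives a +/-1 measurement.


Each stabilizer generator gives a binary (+1 or -1) measurement outcome.
With 26 independent generators:
Total syndromes = 2^26
= 67108864

67108864


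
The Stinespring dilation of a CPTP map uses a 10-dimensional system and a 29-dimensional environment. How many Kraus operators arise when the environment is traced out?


Tracing out the environment in an orthonormal basis {|i>_E} gives Kraus operators K_i = <i|_E U |0>_E.
Number of Kraus operators = dim(H_env) = d_env
= 29

29


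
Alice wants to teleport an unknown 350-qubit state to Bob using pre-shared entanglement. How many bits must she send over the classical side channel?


Quantum teleportation requires 2 classical bits per qubit teleported.
350 qubit(s) -> 2 * 350 = 700 classical bits

700


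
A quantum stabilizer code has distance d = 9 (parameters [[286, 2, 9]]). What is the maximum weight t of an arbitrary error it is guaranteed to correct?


Code parameters: [[286, 2, 9]], distance d = 9.
Number of correctable errors = floor((d-1)/2)
= floor((9 - 1)/2)
= floor(8/2)
= 4

4


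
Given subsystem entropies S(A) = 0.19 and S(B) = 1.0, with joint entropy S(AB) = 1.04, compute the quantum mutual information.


I(A:B) = S(A) + S(B) - S(AB)
= 0.19 + 1.0 - 1.04
= 0.1500

0.1500


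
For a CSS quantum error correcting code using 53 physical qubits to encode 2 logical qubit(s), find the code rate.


Code rate R = k/n
= 2/53
= 0.0377

0.0377


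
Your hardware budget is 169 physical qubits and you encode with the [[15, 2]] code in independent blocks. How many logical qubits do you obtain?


Each code block uses 15 physical qubits for 2 logical qubit(s).
Number of complete blocks = floor(169 / 15) = 11
Logical qubits = 11 * 2
= 22

22


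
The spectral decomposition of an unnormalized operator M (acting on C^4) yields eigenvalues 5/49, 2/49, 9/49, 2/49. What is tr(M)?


tr(M) = sum of eigenvalues
= 5/49 + 2/49 + 9/49 + 2/49
= 18/49
= 0.3673

0.3673


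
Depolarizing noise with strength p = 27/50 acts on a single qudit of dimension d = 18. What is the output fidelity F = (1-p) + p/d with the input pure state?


F = (1-p) + p/d
= (1 - 0.5400) + 0.5400/18
= 0.4600 + 0.0300
= 0.4900

0.4900


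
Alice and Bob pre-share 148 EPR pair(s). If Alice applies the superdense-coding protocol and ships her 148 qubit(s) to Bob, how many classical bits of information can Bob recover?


Superdense coding allows 2 classical bits per shared entangled pair.
148 pair(s) -> 2 * 148 = 296 classical bits

296


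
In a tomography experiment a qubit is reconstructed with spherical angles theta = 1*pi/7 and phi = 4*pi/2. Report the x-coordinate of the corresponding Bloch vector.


theta = 0.4488, phi = 6.2832
r_x = sin(theta)*cos(phi) = 0.4339 * 1.0000
r_x = 0.4339

0.4339


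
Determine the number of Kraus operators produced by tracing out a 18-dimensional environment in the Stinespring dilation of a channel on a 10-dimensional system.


Tracing out the environment in an orthonormal basis {|i>_E} gives Kraus operators K_i = <i|_E U |0>_E.
Number of Kraus operators = dim(H_env) = d_env
= 18

18


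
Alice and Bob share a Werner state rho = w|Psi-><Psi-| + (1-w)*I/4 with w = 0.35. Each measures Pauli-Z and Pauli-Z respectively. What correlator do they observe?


|Psi-> = (|01> - |10>)/sqrt(2)
For the pure Bell state, <Z_A Z_B> = -1 (Bell-state Pauli correlator).
The maximally-mixed part I/4 has tr(I/4 * P tensor P) = 0 for any traceless Pauli P.
So <Z_A Z_B>_rho = w * (-1) + (1 - w) * 0
= 0.35 * (-1)
= -0.3500

-0.3500


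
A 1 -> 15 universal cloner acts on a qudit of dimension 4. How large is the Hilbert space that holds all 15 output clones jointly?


Output space = H^(tensor 15) where dim(H) = 4
dim = 4^15
= 16 (after 2 factors)
= 64 (after 3 factors)
= 256 (after 4 factors)
= 1024 (after 5 factors)
= 4096 (after 6 factors)
= 16384 (after 7 factors)
= 65536 (after 8 factors)
= 262144 (after 9 factors)
= 1048576 (after 10 factors)
= 4194304 (after 11 factors)
= 16777216 (after 12 factors)
= 67108864 (after 13 factors)
= 268435456 (after 14 factors)
= 1073741824 (after 15 factors)
= 1073741824

1073741824


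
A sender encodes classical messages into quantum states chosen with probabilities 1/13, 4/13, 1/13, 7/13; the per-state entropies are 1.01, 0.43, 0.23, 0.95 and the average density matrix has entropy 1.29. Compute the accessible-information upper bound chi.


chi = S(rho) - sum_i p_i * S(rho_i)
Weighted entropy = 1/13 * 1.01 + 4/13 * 0.43 + 1/13 * 0.23 + 7/13 * 0.95
= 0.7392
chi = 1.29 - 0.7392
= 0.5508

0.5508


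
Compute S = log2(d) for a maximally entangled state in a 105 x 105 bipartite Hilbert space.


For a maximally entangled state in d x d:
S = log2(d) = log2(105)
= 6.7142

6.7142


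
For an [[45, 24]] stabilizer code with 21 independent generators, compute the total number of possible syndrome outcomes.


Each stabilizer generator gives a binary (+1 or -1) measurement outcome.
With 21 independent generators:
Total syndromes = 2^21
= 2097152

2097152


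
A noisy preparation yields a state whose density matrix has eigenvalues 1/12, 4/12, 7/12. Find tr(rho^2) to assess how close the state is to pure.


tr(rho^2) = sum of eigenvalues squared
= (1/12)^2 + (4/12)^2 + (7/12)^2
= (1 + 16 + 49) / 144
= 66/144
= 0.4583

0.4583


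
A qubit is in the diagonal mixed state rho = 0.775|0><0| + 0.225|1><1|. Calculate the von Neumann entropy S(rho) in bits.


S = -p*log2(p) - (1-p)*log2(1-p)
p = 0.7750, 1-p = 0.2250
= -0.7750 * log2(0.7750) - 0.2250 * log2(0.2250)
= -(-0.2850) - (-0.4842)
= 0.7692

0.7692


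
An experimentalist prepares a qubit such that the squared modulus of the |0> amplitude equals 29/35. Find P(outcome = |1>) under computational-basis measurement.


|alpha|^2 = 29/35 = 0.8286
|beta|^2 = 1 - 29/35 = 6/35 = 0.1714
P(|1>) = |beta|^2 = 0.1714

0.1714


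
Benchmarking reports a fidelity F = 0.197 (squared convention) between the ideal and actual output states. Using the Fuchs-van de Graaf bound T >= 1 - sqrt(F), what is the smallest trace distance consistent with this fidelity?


Fuchs-van de Graaf (squared-fidelity convention): 1 - sqrt(F) <= T <= sqrt(1 - F).
Lower bound: T >= 1 - sqrt(F)
sqrt(F) = sqrt(0.197) = 0.4438
T >= 1 - 0.4438
T >= 0.5562

0.5562


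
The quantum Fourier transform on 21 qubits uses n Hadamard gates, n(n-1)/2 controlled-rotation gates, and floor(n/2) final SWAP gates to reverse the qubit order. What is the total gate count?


Hadamard gates: 21
Controlled rotations: n*(n-1)/2 = 21*20/2 = 210
SWAP gates: floor(n/2) = floor(21/2) = 10
Total = 21 + 210 + 10
= 241

241


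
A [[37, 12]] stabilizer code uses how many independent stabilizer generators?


For an [[n,k]] stabilizer code:
Number of stabilizer generators = n - k
= 37 - 12
= 25

25


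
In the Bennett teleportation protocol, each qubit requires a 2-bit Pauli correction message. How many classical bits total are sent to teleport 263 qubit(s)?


Quantum teleportation requires 2 classical bits per qubit teleported.
263 qubit(s) -> 2 * 263 = 526 classical bits

526


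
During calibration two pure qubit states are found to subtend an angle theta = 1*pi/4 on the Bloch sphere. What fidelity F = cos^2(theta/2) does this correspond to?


For states separated by angle theta on Bloch sphere:
F = cos^2(theta/2)
theta = 1*pi/4 = 0.7854
theta/2 = 0.3927
cos(theta/2) = 0.9239
F = 0.8536

0.8536


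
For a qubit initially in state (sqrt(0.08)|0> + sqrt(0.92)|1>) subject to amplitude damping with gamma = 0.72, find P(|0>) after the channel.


For amplitude damping with parameter gamma on state sqrt(a)|0> + sqrt(b)|1>:
alpha^2 = 0.08, beta^2 = 0.92
P(|0>) = alpha^2 + gamma * beta^2
= 0.08 + 0.72 * 0.92
= 0.08 + 0.6624
= 0.7424

0.7424


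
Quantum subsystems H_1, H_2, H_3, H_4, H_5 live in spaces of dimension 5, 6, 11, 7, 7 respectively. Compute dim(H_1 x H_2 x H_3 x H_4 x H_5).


dim(H_1 x H_2 x H_3 x H_4 x H_5) = 5 * 6 * 11 * 7 * 7
= 30 * 11 * 7 * 7
= 330 * 7 * 7
= 2310 * 7
= 16170

16170


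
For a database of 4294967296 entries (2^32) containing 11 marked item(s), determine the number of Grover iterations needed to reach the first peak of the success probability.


After j Grover iterations the success probability is P(j) = sin^2((2j+1)*theta), where sin(theta) = sqrt(k/N).
N = 2^32 = 4294967296, k = 11
sin(theta) = sqrt(k/N) = 5.060767808e-05
theta = arcsin(sqrt(k/N)) = 5.06076781e-05 rad
P(j) reaches its first maximum when (2j+1)*theta is as close as possible to pi/2, i.e. j = round(pi/(4*theta) - 1/2).
pi/(4*theta) - 1/2 = 15518.8479
(For comparison, the common estimate pi/4 * sqrt(N/k) = 15519.3479; the exact maximiser is used here.)
Optimal iterations = 15519

15519


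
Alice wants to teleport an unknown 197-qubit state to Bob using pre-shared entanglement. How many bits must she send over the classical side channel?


Quantum teleportation requires 2 classical bits per qubit teleported.
197 qubit(s) -> 2 * 197 = 394 classical bits

394


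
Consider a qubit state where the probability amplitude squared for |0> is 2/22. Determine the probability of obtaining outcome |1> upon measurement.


|alpha|^2 = 2/22 = 0.0909
|beta|^2 = 1 - 2/22 = 20/22 = 0.9091
P(|1>) = |beta|^2 = 0.9091

0.9091


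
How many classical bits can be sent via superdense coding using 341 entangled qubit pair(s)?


Superdense coding allows 2 classical bits per shared entangled pair.
341 pair(s) -> 2 * 341 = 682 classical bits

682


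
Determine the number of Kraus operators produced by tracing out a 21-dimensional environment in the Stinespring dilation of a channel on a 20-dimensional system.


Tracing out the environment in an orthonormal basis {|i>_E} gives Kraus operators K_i = <i|_E U |0>_E.
Number of Kraus operators = dim(H_env) = d_env
= 21

21


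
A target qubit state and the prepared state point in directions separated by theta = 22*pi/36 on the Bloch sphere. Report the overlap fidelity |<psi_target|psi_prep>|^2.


For states separated by angle theta on Bloch sphere:
F = cos^2(theta/2)
theta = 22*pi/36 = 1.9199
theta/2 = 0.9599
cos(theta/2) = 0.5736
F = 0.3290

0.3290


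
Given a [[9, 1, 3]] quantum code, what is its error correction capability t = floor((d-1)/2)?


Code parameters: [[9, 1, 3]], distance d = 3.
Number of correctable errors = floor((d-1)/2)
= floor((3 - 1)/2)
= floor(2/2)
= 1

1


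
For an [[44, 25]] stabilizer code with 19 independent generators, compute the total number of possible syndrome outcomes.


Each stabilizer generator gives a binary (+1 or -1) measurement outcome.
With 19 independent generators:
Total syndromes = 2^19
= 524288

524288


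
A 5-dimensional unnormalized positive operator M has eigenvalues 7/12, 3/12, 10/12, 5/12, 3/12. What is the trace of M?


tr(M) = sum of eigenvalues
= 7/12 + 3/12 + 10/12 + 5/12 + 3/12
= 28/12
= 2.3333

2.3333


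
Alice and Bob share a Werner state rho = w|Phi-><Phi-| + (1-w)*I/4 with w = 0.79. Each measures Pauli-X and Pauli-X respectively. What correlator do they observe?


|Phi-> = (|00> - |11>)/sqrt(2)
For the pure Bell state, <X_A X_B> = -1 (Bell-state Pauli correlator).
The maximally-mixed part I/4 has tr(I/4 * P tensor P) = 0 for any traceless Pauli P.
So <X_A X_B>_rho = w * (-1) + (1 - w) * 0
= 0.79 * (-1)
= -0.7900

-0.7900


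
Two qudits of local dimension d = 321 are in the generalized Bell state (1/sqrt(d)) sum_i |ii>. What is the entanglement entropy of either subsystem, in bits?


For a maximally entangled state in d x d:
S = log2(d) = log2(321)
= 8.3264

8.3264


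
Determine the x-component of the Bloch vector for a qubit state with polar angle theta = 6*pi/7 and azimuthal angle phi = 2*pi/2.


theta = 2.6928, phi = 3.1416
r_x = sin(theta)*cos(phi) = 0.4339 * -1.0000
r_x = -0.4339

-0.4339


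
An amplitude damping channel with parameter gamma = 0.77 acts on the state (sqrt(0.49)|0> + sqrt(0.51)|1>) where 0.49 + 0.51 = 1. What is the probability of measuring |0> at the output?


For amplitude damping with parameter gamma on state sqrt(a)|0> + sqrt(b)|1>:
alpha^2 = 0.49, beta^2 = 0.51
P(|0>) = alpha^2 + gamma * beta^2
= 0.49 + 0.77 * 0.51
= 0.49 + 0.3927
= 0.8827

0.8827


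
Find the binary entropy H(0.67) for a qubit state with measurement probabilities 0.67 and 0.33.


S = -p*log2(p) - (1-p)*log2(1-p)
p = 0.6700, 1-p = 0.3300
= -0.6700 * log2(0.6700) - 0.3300 * log2(0.3300)
= -(-0.3871) - (-0.5278)
= 0.9149

0.9149


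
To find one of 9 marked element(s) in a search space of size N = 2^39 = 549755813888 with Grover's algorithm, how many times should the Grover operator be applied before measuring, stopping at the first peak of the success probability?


After j Grover iterations the success probability is P(j) = sin^2((2j+1)*theta), where sin(theta) = sqrt(k/N).
N = 2^39 = 549755813888, k = 9
sin(theta) = sqrt(k/N) = 4.046097457e-06
theta = arcsin(sqrt(k/N)) = 4.046097457e-06 rad
P(j) reaches its first maximum when (2j+1)*theta is as close as possible to pi/2, i.e. j = round(pi/(4*theta) - 1/2).
pi/(4*theta) - 1/2 = 194112.0175
(For comparison, the common estimate pi/4 * sqrt(N/k) = 194112.5175; the exact maximiser is used here.)
Optimal iterations = 194112

194112


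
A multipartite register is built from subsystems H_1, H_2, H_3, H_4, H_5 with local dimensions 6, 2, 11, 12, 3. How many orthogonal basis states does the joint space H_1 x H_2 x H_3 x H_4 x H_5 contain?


dim(H_1 x H_2 x H_3 x H_4 x H_5) = 6 * 2 * 11 * 12 * 3
= 12 * 11 * 12 * 3
= 132 * 12 * 3
= 1584 * 3
= 4752

4752


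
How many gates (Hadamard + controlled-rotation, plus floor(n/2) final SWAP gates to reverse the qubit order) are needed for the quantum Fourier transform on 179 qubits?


Hadamard gates: 179
Controlled rotations: n*(n-1)/2 = 179*178/2 = 15931
SWAP gates: floor(n/2) = floor(179/2) = 89
Total = 179 + 15931 + 89
= 16199

16199


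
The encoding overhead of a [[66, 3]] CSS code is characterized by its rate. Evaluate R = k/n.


Code rate R = k/n
= 3/66
= 0.0455

0.0455


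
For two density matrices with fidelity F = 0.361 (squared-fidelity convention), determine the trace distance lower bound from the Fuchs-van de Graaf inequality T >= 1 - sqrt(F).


Fuchs-van de Graaf (squared-fidelity convention): 1 - sqrt(F) <= T <= sqrt(1 - F).
Lower bound: T >= 1 - sqrt(F)
sqrt(F) = sqrt(0.361) = 0.6008
T >= 1 - 0.6008
T >= 0.3992

0.3992


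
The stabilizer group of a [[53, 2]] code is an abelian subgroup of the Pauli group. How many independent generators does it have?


For an [[n,k]] stabilizer code:
Number of stabilizer generators = n - k
= 53 - 2
= 51

51


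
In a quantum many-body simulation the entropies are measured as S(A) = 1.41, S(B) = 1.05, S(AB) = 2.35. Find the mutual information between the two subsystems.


I(A:B) = S(A) + S(B) - S(AB)
= 1.41 + 1.05 - 2.35
= 0.1100

0.1100


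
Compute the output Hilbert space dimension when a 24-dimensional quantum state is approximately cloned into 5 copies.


Output space = H^(tensor 5) where dim(H) = 24
dim = 24^5
= 576 (after 2 factors)
= 13824 (after 3 factors)
= 331776 (after 4 factors)
= 7962624 (after 5 factors)
= 7962624

7962624


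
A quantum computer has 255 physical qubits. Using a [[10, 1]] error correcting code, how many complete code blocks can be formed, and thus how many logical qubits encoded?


Each code block uses 10 physical qubits for 1 logical qubit(s).
Number of complete blocks = floor(255 / 10) = 25
Logical qubits = 25 * 1
= 25

25


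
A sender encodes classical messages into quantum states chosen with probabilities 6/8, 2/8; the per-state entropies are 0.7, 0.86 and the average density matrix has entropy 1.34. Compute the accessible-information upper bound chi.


chi = S(rho) - sum_i p_i * S(rho_i)
Weighted entropy = 6/8 * 0.7 + 2/8 * 0.86
= 0.7400
chi = 1.34 - 0.7400
= 0.6000

0.6000


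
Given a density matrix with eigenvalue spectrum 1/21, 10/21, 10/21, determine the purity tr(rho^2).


tr(rho^2) = sum of eigenvalues squared
= (1/21)^2 + (10/21)^2 + (10/21)^2
= (1 + 100 + 100) / 441
= 201/441
= 0.4558

0.4558


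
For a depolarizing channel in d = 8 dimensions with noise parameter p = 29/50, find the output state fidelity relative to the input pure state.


F = (1-p) + p/d
= (1 - 0.5800) + 0.5800/8
= 0.4200 + 0.0725
= 0.4925

0.4925
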